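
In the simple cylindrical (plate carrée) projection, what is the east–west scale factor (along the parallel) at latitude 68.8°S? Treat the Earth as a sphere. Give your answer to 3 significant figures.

2.77

In the plate carrée (x = Rλ, y = Rφ), meridians are true-scale (h = 1) and parallels are stretched by k = sec φ.
k = 1/cos 68.8° = 1/0.3616 = 2.765.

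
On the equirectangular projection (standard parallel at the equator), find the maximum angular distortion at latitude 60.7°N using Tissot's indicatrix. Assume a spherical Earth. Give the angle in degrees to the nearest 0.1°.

40.1°

In the plate carrée (x = Rλ, y = Rφ), meridians are true-scale (h = 1) and parallels are stretched by k = sec φ.
At 60.7°: h = 1.000, k = 2.043; principal scales a = 2.043, b = 1.000.
sin(ω/2) = (a − b)/(a + b) = 1.043/3.043 = 0.3428, so ω = 2 arcsin(0.3428) ≈ 40.1°.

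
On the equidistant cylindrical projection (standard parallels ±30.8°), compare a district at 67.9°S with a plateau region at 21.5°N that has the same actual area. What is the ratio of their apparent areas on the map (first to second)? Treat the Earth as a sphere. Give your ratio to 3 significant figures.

In the equirectangular projection with standard parallel φ₀ = 30.8° (x = Rλ cos φ₀, y = Rφ), meridians are true-scale (h = 1) and the parallel scale is k = cos φ₀ / cos φ.
Areal scale at 67.9°: h·k = 1.000 × 2.283 = 2.283.
Areal scale at 21.5°: h·k = 1.000 × 0.9232 = 0.9232.
Ratio = 2.283/0.9232 ≈ 2.47.

2.47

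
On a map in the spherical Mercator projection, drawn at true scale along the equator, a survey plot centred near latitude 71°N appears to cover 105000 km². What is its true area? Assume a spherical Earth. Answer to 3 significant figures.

11100 km²

Mercator is conformal, so the point scale is isotropic: h = k = sec φ = 1/cos φ.
Areal scale = k² = sec²φ = 1/cos²(71°) = 1/0.3256² = 9.434.
True area = apparent / (areal scale) = 105000 / 9.434 ≈ 11100 km².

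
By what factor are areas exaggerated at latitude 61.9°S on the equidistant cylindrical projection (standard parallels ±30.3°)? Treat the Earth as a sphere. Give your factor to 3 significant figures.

1.83

In the equirectangular projection with standard parallel φ₀ = 30.3° (x = Rλ cos φ₀, y = Rφ), meridians are true-scale (h = 1) and the parallel scale is k = cos φ₀ / cos φ.
Areal scale = h·k = 1 × cos φ₀ / cos φ; at 61.9°, h = 1.000, k = 1.833, so h·k = 1.833.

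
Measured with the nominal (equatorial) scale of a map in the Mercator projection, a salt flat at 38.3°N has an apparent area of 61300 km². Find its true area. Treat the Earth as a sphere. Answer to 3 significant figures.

37800 km²

Mercator is conformal, so the point scale is isotropic: h = k = sec φ = 1/cos φ.
Areal scale = k² = sec²φ = 1/cos²(38.3°) = 1/0.7848² = 1.624.
True area = apparent / (areal scale) = 61300 / 1.624 ≈ 37800 km².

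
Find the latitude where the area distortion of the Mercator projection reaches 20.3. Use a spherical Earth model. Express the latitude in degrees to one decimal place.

Mercator areal scale is sec²φ.
sec²φ = 20.3  ⇒  cos²φ = 0.04926  ⇒  cos φ = 0.2219.
φ = arccos(0.2219) ≈ 77.2°.

77.2°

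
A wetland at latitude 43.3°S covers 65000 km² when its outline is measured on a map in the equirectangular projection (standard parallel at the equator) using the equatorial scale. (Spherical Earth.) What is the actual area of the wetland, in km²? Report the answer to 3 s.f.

In the plate carrée (x = Rλ, y = Rφ), meridians are true-scale (h = 1) and parallels are stretched by k = sec φ.
Areal scale = h·k = 1 × sec φ; at 43.3°, h = 1.000, k = 1.374, so h·k = 1.374.
True area = apparent / (areal scale) = 65000 / 1.374 ≈ 47300 km².

47300 km²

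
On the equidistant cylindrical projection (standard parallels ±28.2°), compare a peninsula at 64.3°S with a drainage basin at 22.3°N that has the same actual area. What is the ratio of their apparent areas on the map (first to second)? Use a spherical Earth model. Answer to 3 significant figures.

With standard parallel φ₀ = 28.2°, the equirectangular projection gives x = Rλ cos φ₀, y = Rφ, so h = 1 and k = cos 28.2° / cos φ.
Areal scale at 64.3°: h·k = 1.000 × 2.032 = 2.032.
Areal scale at 22.3°: h·k = 1.000 × 0.9525 = 0.9525.
Ratio = 2.032/0.9525 ≈ 2.13.

2.13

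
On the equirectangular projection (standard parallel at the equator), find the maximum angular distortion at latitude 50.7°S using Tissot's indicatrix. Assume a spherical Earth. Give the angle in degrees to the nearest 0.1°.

Plate carrée maps x = Rλ, y = Rφ. The meridian scale is h = 1 and the parallel scale is k = 1/cos φ = sec φ.
At 50.7°: h = 1.000, k = 1.579; principal scales a = 1.579, b = 1.000.
sin(ω/2) = (a − b)/(a + b) = 0.5788/2.579 = 0.2245, so ω = 2 arcsin(0.2245) ≈ 25.9°.

25.9°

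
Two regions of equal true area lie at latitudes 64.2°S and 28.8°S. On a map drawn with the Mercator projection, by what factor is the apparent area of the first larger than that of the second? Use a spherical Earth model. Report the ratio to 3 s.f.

4.05

On Mercator, area is exaggerated by sec²φ = 1/cos²φ.
At 64.2°: sec²(64.2°) = 1/0.4352² = 5.279.
At 28.8°: sec²(28.8°) = 1/0.8763² = 1.302.
Ratio = 5.279/1.302 = cos²(28.8°)/cos²(64.2°) ≈ 4.05.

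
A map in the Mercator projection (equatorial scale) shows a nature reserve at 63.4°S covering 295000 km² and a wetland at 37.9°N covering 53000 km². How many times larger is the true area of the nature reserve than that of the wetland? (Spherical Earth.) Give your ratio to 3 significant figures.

1.79

Mercator's areal exaggeration is sec²φ; hence true area = (apparent area) · cos²φ.
True area of nature reserve: 295000 × cos²(63.4°) = 295000 × 0.2005 = 59140 km².
True area of wetland: 53000 × cos²(37.9°) = 53000 × 0.6227 = 33000 km².
Ratio = 59140 / 33000 ≈ 1.79.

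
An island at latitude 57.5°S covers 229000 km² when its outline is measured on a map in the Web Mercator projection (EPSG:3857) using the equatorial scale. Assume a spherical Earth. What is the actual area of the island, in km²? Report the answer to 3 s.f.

The Mercator projection is conformal; its linear scale factor is the same in every direction and equals sec φ = 1/cos φ.
Areal scale = k² = sec²φ = 1/cos²(57.5°) = 1/0.5373² = 3.464.
True area = apparent / (areal scale) = 229000 / 3.464 ≈ 66100 km².

66100 km²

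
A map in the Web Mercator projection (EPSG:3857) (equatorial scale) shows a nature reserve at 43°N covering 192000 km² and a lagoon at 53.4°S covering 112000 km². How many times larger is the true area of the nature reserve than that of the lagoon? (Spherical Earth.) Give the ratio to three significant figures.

On Mercator the areal scale is sec²φ, so true area = apparent × cos²φ.
True area of nature reserve: 192000 × cos²(43°) = 192000 × 0.5349 = 102700 km².
True area of lagoon: 112000 × cos²(53.4°) = 112000 × 0.3555 = 39810 km².
Ratio = 102700 / 39810 ≈ 2.58.

2.58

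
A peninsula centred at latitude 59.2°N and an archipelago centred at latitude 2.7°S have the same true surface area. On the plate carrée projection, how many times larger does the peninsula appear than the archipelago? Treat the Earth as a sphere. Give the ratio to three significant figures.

For the equirectangular projection with φ₀ = 0 (plate carrée), h = 1 along meridians and k = sec φ along parallels.
Areal scale at 59.2°: h·k = 1.000 × 1.953 = 1.953.
Areal scale at 2.7°: h·k = 1.000 × 1.001 = 1.001.
Ratio = 1.953/1.001 ≈ 1.95.

1.95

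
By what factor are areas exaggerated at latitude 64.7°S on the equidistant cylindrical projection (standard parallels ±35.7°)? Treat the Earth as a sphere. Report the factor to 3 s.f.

1.90

With standard parallel φ₀ = 35.7°, the equirectangular projection gives x = Rλ cos φ₀, y = Rφ, so h = 1 and k = cos 35.7° / cos φ.
Areal scale = h·k = 1 × cos φ₀ / cos φ; at 64.7°, h = 1.000, k = 1.900, so h·k = 1.900.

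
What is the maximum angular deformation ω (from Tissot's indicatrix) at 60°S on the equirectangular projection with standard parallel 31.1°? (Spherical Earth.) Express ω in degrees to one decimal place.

30.5°

With standard parallel φ₀ = 31.1°, the equirectangular projection gives x = Rλ cos φ₀, y = Rφ, so h = 1 and k = cos 31.1° / cos φ.
At 60°: h = 1.000, k = 1.713; principal scales a = 1.713, b = 1.000.
sin(ω/2) = (a − b)/(a + b) = 0.7125/2.713 = 0.2627, so ω = 2 arcsin(0.2627) ≈ 30.5°.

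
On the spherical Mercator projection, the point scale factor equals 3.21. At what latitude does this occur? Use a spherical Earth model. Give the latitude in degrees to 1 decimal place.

Mercator scale is k = sec φ = 1/cos φ.
1/cos φ = 3.21  ⇒  cos φ = 0.3115  ⇒  φ = arccos(0.3115) ≈ 71.8°.

71.8°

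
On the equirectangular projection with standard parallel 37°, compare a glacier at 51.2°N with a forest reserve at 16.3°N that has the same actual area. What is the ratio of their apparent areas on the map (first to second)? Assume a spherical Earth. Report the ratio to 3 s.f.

1.53

The equidistant cylindrical projection with φ₀ = 37° has h = 1 (meridians true) and k = cos φ₀ / cos φ along parallels.
Areal scale at 51.2°: h·k = 1.000 × 1.275 = 1.275.
Areal scale at 16.3°: h·k = 1.000 × 0.8321 = 0.8321.
Ratio = 1.275/0.8321 ≈ 1.53.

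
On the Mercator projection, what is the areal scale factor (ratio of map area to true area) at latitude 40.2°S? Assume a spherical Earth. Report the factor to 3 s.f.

1.71

For Mercator, h = k = sec φ (a conformal cylindrical projection has a single point scale, 1/cos φ).
Areal scale = k² = sec²φ = 1/cos²(40.2°) = 1/0.7638² = 1.714.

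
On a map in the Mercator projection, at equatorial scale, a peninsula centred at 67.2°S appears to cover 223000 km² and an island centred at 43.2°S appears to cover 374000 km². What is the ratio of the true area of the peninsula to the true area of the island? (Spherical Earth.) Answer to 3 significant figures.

0.168

Since Mercator area scale is 1/cos²φ, the true area equals the apparent area multiplied by cos²φ.
True area of peninsula: 223000 × cos²(67.2°) = 223000 × 0.1502 = 33490 km².
True area of island: 374000 × cos²(43.2°) = 374000 × 0.5314 = 198700 km².
Ratio = 33490 / 198700 ≈ 0.168.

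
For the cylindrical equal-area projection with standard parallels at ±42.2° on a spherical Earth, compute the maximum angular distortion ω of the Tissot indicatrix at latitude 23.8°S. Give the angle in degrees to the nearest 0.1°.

24.0°

A cylindrical equal-area projection with standard parallel φ₀ has meridian scale h = cos φ / cos φ₀ and parallel scale k = cos φ₀ / cos φ (so areas are preserved, h·k = 1).
At 23.8°: h = 1.235, k = 0.8097; principal scales a = 1.235, b = 0.8097.
sin(ω/2) = (a − b)/(a + b) = 0.4254/2.045 = 0.2081, so ω = 2 arcsin(0.2081) ≈ 24.0°.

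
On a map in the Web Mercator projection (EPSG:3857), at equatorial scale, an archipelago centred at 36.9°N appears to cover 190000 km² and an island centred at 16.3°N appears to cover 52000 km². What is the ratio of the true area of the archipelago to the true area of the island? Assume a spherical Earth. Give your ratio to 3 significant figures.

2.54

On Mercator the areal scale is sec²φ, so true area = apparent × cos²φ.
True area of archipelago: 190000 × cos²(36.9°) = 190000 × 0.6395 = 121500 km².
True area of island: 52000 × cos²(16.3°) = 52000 × 0.9212 = 47900 km².
Ratio = 121500 / 47900 ≈ 2.54.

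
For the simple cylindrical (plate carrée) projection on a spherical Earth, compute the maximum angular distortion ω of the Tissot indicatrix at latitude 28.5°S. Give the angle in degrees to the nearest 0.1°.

Plate carrée maps x = Rλ, y = Rφ. The meridian scale is h = 1 and the parallel scale is k = 1/cos φ = sec φ.
At 28.5°: h = 1.000, k = 1.138; principal scales a = 1.138, b = 1.000.
sin(ω/2) = (a − b)/(a + b) = 0.1379/2.138 = 0.06450, so ω = 2 arcsin(0.06450) ≈ 7.4°.

7.4°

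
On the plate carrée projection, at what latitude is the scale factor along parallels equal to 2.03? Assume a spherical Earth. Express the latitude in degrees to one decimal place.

Plate carrée: h = 1, k = sec φ along parallels.
sec φ = 2.03  ⇒  cos φ = 0.4926  ⇒  φ ≈ 60.5°.

60.5°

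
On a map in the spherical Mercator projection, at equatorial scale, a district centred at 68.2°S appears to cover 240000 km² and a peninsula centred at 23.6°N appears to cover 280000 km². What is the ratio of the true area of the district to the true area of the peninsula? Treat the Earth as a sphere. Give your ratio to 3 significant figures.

Mercator's areal exaggeration is sec²φ; hence true area = (apparent area) · cos²φ.
True area of district: 240000 × cos²(68.2°) = 240000 × 0.1379 = 33100 km².
True area of peninsula: 280000 × cos²(23.6°) = 280000 × 0.8397 = 235100 km².
Ratio = 33100 / 235100 ≈ 0.141.

0.141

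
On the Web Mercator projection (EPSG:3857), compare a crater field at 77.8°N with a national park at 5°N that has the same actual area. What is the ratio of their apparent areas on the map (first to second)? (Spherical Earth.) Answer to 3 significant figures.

Mercator is conformal with k = sec φ, so areal scale = k² = sec²φ.
At 77.8°: sec²(77.8°) = 1/0.2113² = 22.39.
At 5°: sec²(5°) = 1/0.9962² = 1.008.
Ratio = 22.39/1.008 = cos²(5°)/cos²(77.8°) ≈ 22.2.

22.2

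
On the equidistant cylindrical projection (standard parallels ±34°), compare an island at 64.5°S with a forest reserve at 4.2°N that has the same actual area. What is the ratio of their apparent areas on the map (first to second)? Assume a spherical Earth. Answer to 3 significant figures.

The equidistant cylindrical projection with φ₀ = 34° has h = 1 (meridians true) and k = cos φ₀ / cos φ along parallels.
Areal scale at 64.5°: h·k = 1.000 × 1.926 = 1.926.
Areal scale at 4.2°: h·k = 1.000 × 0.8313 = 0.8313.
Ratio = 1.926/0.8313 ≈ 2.32.

2.32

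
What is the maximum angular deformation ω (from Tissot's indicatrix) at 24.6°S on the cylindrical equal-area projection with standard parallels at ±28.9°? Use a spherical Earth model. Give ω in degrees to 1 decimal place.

Cylindrical equal-area (φ₀ = 28.9°): h = cos φ / cos 28.9° along meridians, k = cos 28.9° / cos φ along parallels; h·k = 1.
At 24.6°: h = 1.039, k = 0.9629; principal scales a = 1.039, b = 0.9629.
sin(ω/2) = (a − b)/(a + b) = 0.07572/2.001 = 0.03783, so ω = 2 arcsin(0.03783) ≈ 4.3°.

4.3°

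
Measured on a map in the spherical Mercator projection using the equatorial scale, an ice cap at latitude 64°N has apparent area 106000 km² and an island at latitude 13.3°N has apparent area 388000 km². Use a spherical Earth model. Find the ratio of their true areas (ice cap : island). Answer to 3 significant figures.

On Mercator the areal scale is sec²φ, so true area = apparent × cos²φ.
True area of ice cap: 106000 × cos²(64°) = 106000 × 0.1922 = 20370 km².
True area of island: 388000 × cos²(13.3°) = 388000 × 0.9471 = 367500 km².
Ratio = 20370 / 367500 ≈ 0.0554.

0.0554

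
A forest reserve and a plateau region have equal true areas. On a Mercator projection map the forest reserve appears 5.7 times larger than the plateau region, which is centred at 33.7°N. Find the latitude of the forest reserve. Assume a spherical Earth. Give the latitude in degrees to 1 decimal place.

69.6°

On Mercator, (apparent₁)/(apparent₂) = sec²φ₁ / sec²φ₂ when true areas are equal.
cos²φ₂ / cos²φ₁ = 5.7  ⇒  cos φ₁ = cos 33.7° / √5.7 = 0.8320/2.387 = 0.3485.
φ₁ = arccos(0.3485) ≈ 69.6°.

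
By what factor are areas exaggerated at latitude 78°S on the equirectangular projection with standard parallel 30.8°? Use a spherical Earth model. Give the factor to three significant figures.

4.13

In the equirectangular projection with standard parallel φ₀ = 30.8° (x = Rλ cos φ₀, y = Rφ), meridians are true-scale (h = 1) and the parallel scale is k = cos φ₀ / cos φ.
Areal scale = h·k = 1 × cos φ₀ / cos φ; at 78°, h = 1.000, k = 4.131, so h·k = 4.131.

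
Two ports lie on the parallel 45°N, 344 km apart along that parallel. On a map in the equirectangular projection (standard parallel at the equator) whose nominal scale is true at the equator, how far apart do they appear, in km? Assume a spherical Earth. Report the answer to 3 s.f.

In the plate carrée (x = Rλ, y = Rφ), meridians are true-scale (h = 1) and parallels are stretched by k = sec φ.
Along the parallel, k = sec 45° = 1/0.7071 = 1.414.
Map distance = 344 × 1.414 ≈ 486 km.

486 km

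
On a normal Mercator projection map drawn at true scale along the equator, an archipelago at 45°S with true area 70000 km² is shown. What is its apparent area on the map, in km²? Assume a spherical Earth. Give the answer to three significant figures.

The Mercator projection is conformal; its linear scale factor is the same in every direction and equals sec φ = 1/cos φ.
Areal scale = k² = sec²φ = 1/cos²(45°) = 1/0.7071² = 2.000.
Apparent area = 70000 × 2.000 ≈ 140000 km².

140000 km²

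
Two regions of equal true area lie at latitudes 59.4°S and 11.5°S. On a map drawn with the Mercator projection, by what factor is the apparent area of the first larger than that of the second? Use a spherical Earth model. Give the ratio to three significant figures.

Mercator is conformal with k = sec φ, so areal scale = k² = sec²φ.
At 59.4°: sec²(59.4°) = 1/0.5090² = 3.859.
At 11.5°: sec²(11.5°) = 1/0.9799² = 1.041.
Ratio = 3.859/1.041 = cos²(11.5°)/cos²(59.4°) ≈ 3.71.

3.71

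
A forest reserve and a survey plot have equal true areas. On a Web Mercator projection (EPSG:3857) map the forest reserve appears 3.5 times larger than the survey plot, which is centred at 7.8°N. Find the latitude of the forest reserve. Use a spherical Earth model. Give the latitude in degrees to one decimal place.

On Mercator, (apparent₁)/(apparent₂) = sec²φ₁ / sec²φ₂ when true areas are equal.
cos²φ₂ / cos²φ₁ = 3.5  ⇒  cos φ₁ = cos 7.8° / √3.5 = 0.9907/1.871 = 0.5296.
φ₁ = arccos(0.5296) ≈ 58.0°.

58.0°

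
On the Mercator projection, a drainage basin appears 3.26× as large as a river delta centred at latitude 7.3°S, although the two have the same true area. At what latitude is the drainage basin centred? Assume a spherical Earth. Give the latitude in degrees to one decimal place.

56.7°

For equal true areas on Mercator, apparent areas scale as sec²φ, so the ratio is cos²φ₂ / cos²φ₁.
cos²φ₂ / cos²φ₁ = 3.26  ⇒  cos φ₁ = cos 7.3° / √3.26 = 0.9919/1.806 = 0.5494.
φ₁ = arccos(0.5494) ≈ 56.7°.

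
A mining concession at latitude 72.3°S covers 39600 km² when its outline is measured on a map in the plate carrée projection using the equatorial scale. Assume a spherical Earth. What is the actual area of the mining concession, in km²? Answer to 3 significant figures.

Plate carrée maps x = Rλ, y = Rφ. The meridian scale is h = 1 and the parallel scale is k = 1/cos φ = sec φ.
Areal scale = h·k = 1 × sec φ; at 72.3°, h = 1.000, k = 3.289, so h·k = 3.289.
True area = apparent / (areal scale) = 39600 / 3.289 ≈ 12000 km².

12000 km²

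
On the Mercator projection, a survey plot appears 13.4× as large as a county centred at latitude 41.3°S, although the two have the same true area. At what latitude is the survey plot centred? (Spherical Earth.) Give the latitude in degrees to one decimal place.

On Mercator, (apparent₁)/(apparent₂) = sec²φ₁ / sec²φ₂ when true areas are equal.
cos²φ₂ / cos²φ₁ = 13.4  ⇒  cos φ₁ = cos 41.3° / √13.4 = 0.7513/3.661 = 0.2052.
φ₁ = arccos(0.2052) ≈ 78.2°.

78.2°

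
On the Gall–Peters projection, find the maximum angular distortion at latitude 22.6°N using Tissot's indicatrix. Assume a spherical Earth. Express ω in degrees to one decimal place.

30.2°

The Gall–Peters projection is cylindrical equal-area with φ₀ = 45°. A cylindrical equal-area projection with standard parallel φ₀ has meridian scale h = cos φ / cos φ₀ and parallel scale k = cos φ₀ / cos φ (so areas are preserved, h·k = 1).
At 22.6°: h = 1.306, k = 0.7659; principal scales a = 1.306, b = 0.7659.
sin(ω/2) = (a − b)/(a + b) = 0.5397/2.072 = 0.2605, so ω = 2 arcsin(0.2605) ≈ 30.2°.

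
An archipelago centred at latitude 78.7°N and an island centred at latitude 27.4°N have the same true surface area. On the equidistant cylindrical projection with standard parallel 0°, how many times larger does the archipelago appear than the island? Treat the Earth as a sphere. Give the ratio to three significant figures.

For the equirectangular projection with φ₀ = 0 (plate carrée), h = 1 along meridians and k = sec φ along parallels.
Areal scale at 78.7°: h·k = 1.000 × 5.103 = 5.103.
Areal scale at 27.4°: h·k = 1.000 × 1.126 = 1.126.
Ratio = 5.103/1.126 ≈ 4.53.

4.53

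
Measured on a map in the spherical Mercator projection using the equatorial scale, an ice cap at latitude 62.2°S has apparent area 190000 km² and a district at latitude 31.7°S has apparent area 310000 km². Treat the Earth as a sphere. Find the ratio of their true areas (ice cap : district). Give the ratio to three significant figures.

On Mercator the areal scale is sec²φ, so true area = apparent × cos²φ.
True area of ice cap: 190000 × cos²(62.2°) = 190000 × 0.2175 = 41330 km².
True area of district: 310000 × cos²(31.7°) = 310000 × 0.7239 = 224400 km².
Ratio = 41330 / 224400 ≈ 0.184.

0.184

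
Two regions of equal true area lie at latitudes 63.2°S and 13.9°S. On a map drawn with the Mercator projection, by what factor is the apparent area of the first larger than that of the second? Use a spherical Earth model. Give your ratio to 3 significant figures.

Mercator areal scale is sec²φ.
At 63.2°: sec²(63.2°) = 1/0.4509² = 4.919.
At 13.9°: sec²(13.9°) = 1/0.9707² = 1.061.
Ratio = 4.919/1.061 = cos²(13.9°)/cos²(63.2°) ≈ 4.64.

4.64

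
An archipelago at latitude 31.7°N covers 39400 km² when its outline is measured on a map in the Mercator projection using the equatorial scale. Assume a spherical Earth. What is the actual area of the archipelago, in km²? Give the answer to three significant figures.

For Mercator, h = k = sec φ (a conformal cylindrical projection has a single point scale, 1/cos φ).
Areal scale = k² = sec²φ = 1/cos²(31.7°) = 1/0.8508² = 1.381.
True area = apparent / (areal scale) = 39400 / 1.381 ≈ 28500 km².

28500 km²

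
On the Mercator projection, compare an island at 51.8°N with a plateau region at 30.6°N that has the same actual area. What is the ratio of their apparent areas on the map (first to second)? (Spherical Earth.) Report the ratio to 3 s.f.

1.94

Mercator is conformal with k = sec φ, so areal scale = k² = sec²φ.
At 51.8°: sec²(51.8°) = 1/0.6184² = 2.615.
At 30.6°: sec²(30.6°) = 1/0.8607² = 1.350.
Ratio = 2.615/1.350 = cos²(30.6°)/cos²(51.8°) ≈ 1.94.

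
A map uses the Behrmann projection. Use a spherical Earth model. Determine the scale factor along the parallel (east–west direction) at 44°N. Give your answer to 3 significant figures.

1.20

The Behrmann projection is cylindrical equal-area with φ₀ = 30°. For cylindrical equal-area with standard parallel φ₀, h = cos φ / cos φ₀ and k = cos φ₀ / cos φ, so h·k = 1.
k = cos 30° / cos 44° = 0.8660/0.7193 = 1.204.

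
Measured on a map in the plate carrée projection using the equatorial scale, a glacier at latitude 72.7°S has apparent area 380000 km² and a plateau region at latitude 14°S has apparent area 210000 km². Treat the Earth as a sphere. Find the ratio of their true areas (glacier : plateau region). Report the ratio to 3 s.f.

0.555

On the plate carrée, areal scale = h·k = 1 × sec φ, so true area = apparent × cos φ.
True area of glacier: 380000 × cos(72.7°) = 380000 × 0.2974 = 113000 km².
True area of plateau region: 210000 × cos(14°) = 210000 × 0.9703 = 203800 km².
Ratio = 113000 / 203800 ≈ 0.555.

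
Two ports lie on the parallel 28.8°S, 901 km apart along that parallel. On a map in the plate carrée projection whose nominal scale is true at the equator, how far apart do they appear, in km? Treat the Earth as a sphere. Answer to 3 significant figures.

Plate carrée maps x = Rλ, y = Rφ. The meridian scale is h = 1 and the parallel scale is k = 1/cos φ = sec φ.
Along the parallel, k = sec 28.8° = 1/0.8763 = 1.141.
Map distance = 901 × 1.141 ≈ 1030 km.

1030 km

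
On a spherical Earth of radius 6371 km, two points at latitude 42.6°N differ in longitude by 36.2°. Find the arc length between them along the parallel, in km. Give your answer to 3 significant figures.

Arc length along a parallel = R cos φ · Δλ (with Δλ in radians).
= 6371 × cos 42.6° × (36.2° × π/180) = 6371 × 0.7361 × 0.6318 ≈ 2960 km.

2960 km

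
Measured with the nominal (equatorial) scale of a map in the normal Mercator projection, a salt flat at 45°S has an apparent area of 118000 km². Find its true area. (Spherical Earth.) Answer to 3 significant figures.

For Mercator, h = k = sec φ (a conformal cylindrical projection has a single point scale, 1/cos φ).
Areal scale = k² = sec²φ = 1/cos²(45°) = 1/0.7071² = 2.000.
True area = apparent / (areal scale) = 118000 / 2.000 ≈ 59000 km².

59000 km²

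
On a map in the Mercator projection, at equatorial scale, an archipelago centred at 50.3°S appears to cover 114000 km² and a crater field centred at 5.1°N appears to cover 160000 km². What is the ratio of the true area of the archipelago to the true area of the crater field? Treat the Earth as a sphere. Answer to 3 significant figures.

0.293

Since Mercator area scale is 1/cos²φ, the true area equals the apparent area multiplied by cos²φ.
True area of archipelago: 114000 × cos²(50.3°) = 114000 × 0.4080 = 46510 km².
True area of crater field: 160000 × cos²(5.1°) = 160000 × 0.9921 = 158700 km².
Ratio = 46510 / 158700 ≈ 0.293.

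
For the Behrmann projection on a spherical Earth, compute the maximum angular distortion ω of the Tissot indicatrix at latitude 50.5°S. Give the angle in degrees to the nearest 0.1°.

The Behrmann projection is cylindrical equal-area with φ₀ = 30°. A cylindrical equal-area projection with standard parallel φ₀ has meridian scale h = cos φ / cos φ₀ and parallel scale k = cos φ₀ / cos φ (so areas are preserved, h·k = 1).
At 50.5°: h = 0.7345, k = 1.362; principal scales a = 1.362, b = 0.7345.
sin(ω/2) = (a − b)/(a + b) = 0.6270/2.096 = 0.2992, so ω = 2 arcsin(0.2992) ≈ 34.8°.

34.8°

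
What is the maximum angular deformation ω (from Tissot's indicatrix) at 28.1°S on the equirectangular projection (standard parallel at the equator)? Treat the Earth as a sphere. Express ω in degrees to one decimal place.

7.2°

Plate carrée maps x = Rλ, y = Rφ. The meridian scale is h = 1 and the parallel scale is k = 1/cos φ = sec φ.
At 28.1°: h = 1.000, k = 1.134; principal scales a = 1.134, b = 1.000.
sin(ω/2) = (a − b)/(a + b) = 0.1336/2.134 = 0.06263, so ω = 2 arcsin(0.06263) ≈ 7.2°.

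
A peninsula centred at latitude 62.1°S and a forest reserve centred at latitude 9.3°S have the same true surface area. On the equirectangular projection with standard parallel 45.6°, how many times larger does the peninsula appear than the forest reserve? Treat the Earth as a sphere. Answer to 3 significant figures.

2.11

In the equirectangular projection with standard parallel φ₀ = 45.6° (x = Rλ cos φ₀, y = Rφ), meridians are true-scale (h = 1) and the parallel scale is k = cos φ₀ / cos φ.
Areal scale at 62.1°: h·k = 1.000 × 1.495 = 1.495.
Areal scale at 9.3°: h·k = 1.000 × 0.7090 = 0.7090.
Ratio = 1.495/0.7090 ≈ 2.11.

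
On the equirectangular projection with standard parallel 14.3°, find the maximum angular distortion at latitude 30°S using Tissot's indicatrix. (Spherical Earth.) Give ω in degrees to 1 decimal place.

In the equirectangular projection with standard parallel φ₀ = 14.3° (x = Rλ cos φ₀, y = Rφ), meridians are true-scale (h = 1) and the parallel scale is k = cos φ₀ / cos φ.
At 30°: h = 1.000, k = 1.119; principal scales a = 1.119, b = 1.000.
sin(ω/2) = (a − b)/(a + b) = 0.1189/2.119 = 0.05612, so ω = 2 arcsin(0.05612) ≈ 6.4°.

6.4°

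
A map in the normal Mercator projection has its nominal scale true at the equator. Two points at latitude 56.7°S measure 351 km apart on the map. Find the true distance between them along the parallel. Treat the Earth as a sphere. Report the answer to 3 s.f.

The Mercator projection is conformal; its linear scale factor is the same in every direction and equals sec φ = 1/cos φ.
Along the parallel at 56.7°, map distances are exaggerated by k = sec 56.7° = 1.821.
True distance = 351 / 1.821 = 351 × cos 56.7° ≈ 193 km.

193 km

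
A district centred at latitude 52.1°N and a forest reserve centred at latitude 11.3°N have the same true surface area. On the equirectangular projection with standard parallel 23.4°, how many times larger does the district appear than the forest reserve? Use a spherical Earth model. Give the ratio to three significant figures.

1.60

The equidistant cylindrical projection with φ₀ = 23.4° has h = 1 (meridians true) and k = cos φ₀ / cos φ along parallels.
Areal scale at 52.1°: h·k = 1.000 × 1.494 = 1.494.
Areal scale at 11.3°: h·k = 1.000 × 0.9359 = 0.9359.
Ratio = 1.494/0.9359 ≈ 1.60.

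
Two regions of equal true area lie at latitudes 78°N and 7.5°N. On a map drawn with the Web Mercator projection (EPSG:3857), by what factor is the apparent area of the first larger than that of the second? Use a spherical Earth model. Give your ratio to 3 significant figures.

22.7

Mercator areal scale is sec²φ.
At 78°: sec²(78°) = 1/0.2079² = 23.13.
At 7.5°: sec²(7.5°) = 1/0.9914² = 1.017.
Ratio = 23.13/1.017 = cos²(7.5°)/cos²(78°) ≈ 22.7.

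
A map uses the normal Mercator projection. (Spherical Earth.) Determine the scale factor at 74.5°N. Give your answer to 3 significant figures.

3.74

The Mercator projection is conformal; its linear scale factor is the same in every direction and equals sec φ = 1/cos φ.
k = 1/cos 74.5° = 1/0.2672 = 3.742.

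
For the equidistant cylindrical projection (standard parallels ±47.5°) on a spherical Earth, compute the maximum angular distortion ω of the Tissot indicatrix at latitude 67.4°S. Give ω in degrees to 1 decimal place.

The equidistant cylindrical projection with φ₀ = 47.5° has h = 1 (meridians true) and k = cos φ₀ / cos φ along parallels.
At 67.4°: h = 1.000, k = 1.758; principal scales a = 1.758, b = 1.000.
sin(ω/2) = (a − b)/(a + b) = 0.7580/2.758 = 0.2748, so ω = 2 arcsin(0.2748) ≈ 31.9°.

31.9°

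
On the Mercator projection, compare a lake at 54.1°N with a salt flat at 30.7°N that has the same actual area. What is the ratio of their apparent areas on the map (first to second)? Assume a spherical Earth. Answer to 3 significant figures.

2.15

Mercator is conformal with k = sec φ, so areal scale = k² = sec²φ.
At 54.1°: sec²(54.1°) = 1/0.5864² = 2.908.
At 30.7°: sec²(30.7°) = 1/0.8599² = 1.353.
Ratio = 2.908/1.353 = cos²(30.7°)/cos²(54.1°) ≈ 2.15.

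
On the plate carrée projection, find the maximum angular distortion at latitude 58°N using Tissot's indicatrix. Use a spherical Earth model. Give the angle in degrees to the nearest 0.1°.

For the equirectangular projection with φ₀ = 0 (plate carrée), h = 1 along meridians and k = sec φ along parallels.
At 58°: h = 1.000, k = 1.887; principal scales a = 1.887, b = 1.000.
sin(ω/2) = (a − b)/(a + b) = 0.8871/2.887 = 0.3073, so ω = 2 arcsin(0.3073) ≈ 35.8°.

35.8°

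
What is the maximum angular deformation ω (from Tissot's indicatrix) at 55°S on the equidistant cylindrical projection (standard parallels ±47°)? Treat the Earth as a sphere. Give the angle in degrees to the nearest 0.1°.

With standard parallel φ₀ = 47°, the equirectangular projection gives x = Rλ cos φ₀, y = Rφ, so h = 1 and k = cos 47° / cos φ.
At 55°: h = 1.000, k = 1.189; principal scales a = 1.189, b = 1.000.
sin(ω/2) = (a − b)/(a + b) = 0.1890/2.189 = 0.08635, so ω = 2 arcsin(0.08635) ≈ 9.9°.

9.9°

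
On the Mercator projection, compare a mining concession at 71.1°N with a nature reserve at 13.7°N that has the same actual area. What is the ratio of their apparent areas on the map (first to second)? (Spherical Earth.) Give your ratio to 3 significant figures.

On Mercator, area is exaggerated by sec²φ = 1/cos²φ.
At 71.1°: sec²(71.1°) = 1/0.3239² = 9.531.
At 13.7°: sec²(13.7°) = 1/0.9715² = 1.059.
Ratio = 9.531/1.059 = cos²(13.7°)/cos²(71.1°) ≈ 9.00.

9.00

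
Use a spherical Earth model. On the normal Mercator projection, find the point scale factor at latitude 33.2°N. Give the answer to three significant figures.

Mercator is conformal, so the point scale is isotropic: h = k = sec φ = 1/cos φ.
k = 1/cos 33.2° = 1/0.8368 = 1.195.

1.20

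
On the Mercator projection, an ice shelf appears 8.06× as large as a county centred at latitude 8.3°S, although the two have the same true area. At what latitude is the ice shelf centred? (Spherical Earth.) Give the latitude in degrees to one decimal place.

69.6°

On Mercator, (apparent₁)/(apparent₂) = sec²φ₁ / sec²φ₂ when true areas are equal.
cos²φ₂ / cos²φ₁ = 8.06  ⇒  cos φ₁ = cos 8.3° / √8.06 = 0.9895/2.839 = 0.3485.
φ₁ = arccos(0.3485) ≈ 69.6°.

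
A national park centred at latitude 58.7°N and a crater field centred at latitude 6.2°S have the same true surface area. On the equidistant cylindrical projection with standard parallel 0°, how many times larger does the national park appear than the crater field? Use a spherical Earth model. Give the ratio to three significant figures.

Plate carrée maps x = Rλ, y = Rφ. The meridian scale is h = 1 and the parallel scale is k = 1/cos φ = sec φ.
Areal scale at 58.7°: h·k = 1.000 × 1.925 = 1.925.
Areal scale at 6.2°: h·k = 1.000 × 1.006 = 1.006.
Ratio = 1.925/1.006 ≈ 1.91.

1.91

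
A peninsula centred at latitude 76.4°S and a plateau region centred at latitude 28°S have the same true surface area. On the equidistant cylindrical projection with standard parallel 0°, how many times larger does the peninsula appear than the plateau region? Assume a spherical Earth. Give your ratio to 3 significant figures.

3.75

In the plate carrée (x = Rλ, y = Rφ), meridians are true-scale (h = 1) and parallels are stretched by k = sec φ.
Areal scale at 76.4°: h·k = 1.000 × 4.253 = 4.253.
Areal scale at 28°: h·k = 1.000 × 1.133 = 1.133.
Ratio = 4.253/1.133 ≈ 3.75.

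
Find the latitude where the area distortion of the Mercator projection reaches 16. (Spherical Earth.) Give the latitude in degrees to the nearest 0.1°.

Mercator areal scale is sec²φ.
sec²φ = 16  ⇒  cos²φ = 0.06250  ⇒  cos φ = 0.2500.
φ = arccos(0.2500) ≈ 75.5°.

75.5°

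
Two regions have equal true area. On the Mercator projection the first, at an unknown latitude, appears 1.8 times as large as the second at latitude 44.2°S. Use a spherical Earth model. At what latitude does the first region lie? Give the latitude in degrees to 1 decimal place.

57.7°

For equal true areas on Mercator, apparent areas scale as sec²φ, so the ratio is cos²φ₂ / cos²φ₁.
cos²φ₂ / cos²φ₁ = 1.8  ⇒  cos φ₁ = cos 44.2° / √1.8 = 0.7169/1.342 = 0.5344.
φ₁ = arccos(0.5344) ≈ 57.7°.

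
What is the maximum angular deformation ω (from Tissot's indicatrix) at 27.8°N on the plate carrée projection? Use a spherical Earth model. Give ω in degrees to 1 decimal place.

In the plate carrée (x = Rλ, y = Rφ), meridians are true-scale (h = 1) and parallels are stretched by k = sec φ.
At 27.8°: h = 1.000, k = 1.130; principal scales a = 1.130, b = 1.000.
sin(ω/2) = (a − b)/(a + b) = 0.1305/2.130 = 0.06124, so ω = 2 arcsin(0.06124) ≈ 7.0°.

7.0°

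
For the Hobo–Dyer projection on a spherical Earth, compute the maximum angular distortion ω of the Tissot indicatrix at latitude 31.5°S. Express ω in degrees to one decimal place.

8.3°

Hobo–Dyer is a cylindrical equal-area projection with standard parallels at ±37.5°. For cylindrical equal-area with standard parallel φ₀, h = cos φ / cos φ₀ and k = cos φ₀ / cos φ, so h·k = 1.
At 31.5°: h = 1.075, k = 0.9305; principal scales a = 1.075, b = 0.9305.
sin(ω/2) = (a − b)/(a + b) = 0.1443/2.005 = 0.07194, so ω = 2 arcsin(0.07194) ≈ 8.3°.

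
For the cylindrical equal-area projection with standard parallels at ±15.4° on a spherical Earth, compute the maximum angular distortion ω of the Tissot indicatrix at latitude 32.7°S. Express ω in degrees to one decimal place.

15.5°

For cylindrical equal-area with standard parallel φ₀, h = cos φ / cos φ₀ and k = cos φ₀ / cos φ, so h·k = 1.
At 32.7°: h = 0.8729, k = 1.146; principal scales a = 1.146, b = 0.8729.
sin(ω/2) = (a − b)/(a + b) = 0.2728/2.019 = 0.1352, so ω = 2 arcsin(0.1352) ≈ 15.5°.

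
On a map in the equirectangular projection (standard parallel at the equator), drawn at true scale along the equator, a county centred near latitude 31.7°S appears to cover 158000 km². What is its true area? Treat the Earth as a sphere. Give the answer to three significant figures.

In the plate carrée (x = Rλ, y = Rφ), meridians are true-scale (h = 1) and parallels are stretched by k = sec φ.
Areal scale = h·k = 1 × sec φ; at 31.7°, h = 1.000, k = 1.175, so h·k = 1.175.
True area = apparent / (areal scale) = 158000 / 1.175 ≈ 134000 km².

134000 km²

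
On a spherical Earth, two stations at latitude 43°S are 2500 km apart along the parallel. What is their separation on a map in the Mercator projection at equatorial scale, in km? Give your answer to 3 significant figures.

3420 km

For Mercator, h = k = sec φ (a conformal cylindrical projection has a single point scale, 1/cos φ).
Along the parallel, k = sec 43° = 1/0.7314 = 1.367.
Map distance = 2500 × 1.367 ≈ 3420 km.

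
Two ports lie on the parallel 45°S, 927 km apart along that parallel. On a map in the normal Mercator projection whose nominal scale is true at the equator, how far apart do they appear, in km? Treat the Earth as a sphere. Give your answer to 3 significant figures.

For Mercator, h = k = sec φ (a conformal cylindrical projection has a single point scale, 1/cos φ).
Along the parallel, k = sec 45° = 1/0.7071 = 1.414.
Map distance = 927 × 1.414 ≈ 1310 km.

1310 km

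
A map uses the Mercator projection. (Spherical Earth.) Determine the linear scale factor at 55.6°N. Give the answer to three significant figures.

Mercator is conformal, so the point scale is isotropic: h = k = sec φ = 1/cos φ.
k = 1/cos 55.6° = 1/0.5650 = 1.770.

1.77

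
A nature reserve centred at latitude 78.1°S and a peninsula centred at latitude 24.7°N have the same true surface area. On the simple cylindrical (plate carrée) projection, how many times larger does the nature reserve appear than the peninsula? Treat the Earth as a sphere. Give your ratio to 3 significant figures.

For the equirectangular projection with φ₀ = 0 (plate carrée), h = 1 along meridians and k = sec φ along parallels.
Areal scale at 78.1°: h·k = 1.000 × 4.850 = 4.850.
Areal scale at 24.7°: h·k = 1.000 × 1.101 = 1.101.
Ratio = 4.850/1.101 ≈ 4.41.

4.41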